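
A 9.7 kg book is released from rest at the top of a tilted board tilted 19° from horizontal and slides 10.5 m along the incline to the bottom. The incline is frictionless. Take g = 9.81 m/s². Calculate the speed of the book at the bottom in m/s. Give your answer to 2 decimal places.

8.19 m/s

The weight component along the incline is mg sin 19° = 30.980 N and the normal force is N = mg cos 19° = 89.973 N.
With no friction, a = g sin 19° = 3.1938 m/s².
Starting from rest over a distance of 10.5 m, v² = 2aL = 2 × 3.1938 × 10.5 = 67.0698, so v = 8.1896 m/s.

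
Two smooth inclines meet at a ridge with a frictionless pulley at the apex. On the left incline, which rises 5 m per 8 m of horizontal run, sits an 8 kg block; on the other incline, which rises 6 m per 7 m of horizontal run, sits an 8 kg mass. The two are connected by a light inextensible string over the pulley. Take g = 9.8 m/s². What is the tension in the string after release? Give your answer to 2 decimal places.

46.29 N

Resolve each weight along its own incline: the 8 kg mass has component 8 × 9.8 × sin 32.01° = 41.552 N down its slope, and the 8 kg mass has 8 × 9.8 × sin 40.60° = 51.022 N down its slope.
The 8 kg side's 51.022 N exceeds the other side's 41.552 N, so that mass slides down and the 8 kg mass slides up. Taking that direction as positive, Newton's second law for the whole system gives 51.022 − 41.552 = (8 + 8) a, so a = 9.470 / 16 = 0.5919 m/s².
For the 8 kg mass (up-slope positive): T − 41.552 = 8 × 0.5919, so T = 46.287 N.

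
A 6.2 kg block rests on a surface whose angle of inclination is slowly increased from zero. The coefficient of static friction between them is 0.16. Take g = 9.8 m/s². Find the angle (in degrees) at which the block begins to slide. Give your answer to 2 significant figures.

9.1°

At the threshold of sliding, static friction is at its maximum μ_s N and exactly balances the weight component along the incline: mg sin θ = μ_s mg cos θ.
Hence tan θ = μ_s = 0.16, so θ = arctan(0.16) = 9.0903°.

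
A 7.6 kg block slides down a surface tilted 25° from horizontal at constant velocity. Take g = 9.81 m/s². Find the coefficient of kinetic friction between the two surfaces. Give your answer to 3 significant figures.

At constant velocity the net force along the incline is zero: mg sin 25° = μ mg cos 25°.
So μ = tan 25° = 0.4226 / 0.9063 = 0.4663.

0.466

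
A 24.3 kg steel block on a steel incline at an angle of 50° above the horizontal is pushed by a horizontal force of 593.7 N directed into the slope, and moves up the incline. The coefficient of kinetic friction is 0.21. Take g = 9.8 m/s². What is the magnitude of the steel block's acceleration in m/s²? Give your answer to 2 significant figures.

2.9 m/s²

The horizontal push has components F cos 50° = 593.7 × 0.6428 = 381.630 N up the incline and F sin 50° = 593.7 × 0.7660 = 454.774 N pressing into the surface.
The normal force is therefore N = mg cos 50° + F sin 50° = 153.076 + 454.774 = 607.850 N, and kinetic friction down the slope is μN = 0.21 × 607.850 = 127.648 N.
Along the incline: F cos 50° − mg sin 50° − μN = ma, so 381.630 − 182.415 − 127.648 = 24.3 a, giving a = 2.9451 m/s².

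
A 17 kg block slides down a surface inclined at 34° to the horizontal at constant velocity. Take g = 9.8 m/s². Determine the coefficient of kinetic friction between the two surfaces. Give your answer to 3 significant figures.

0.675

At constant velocity the net force along the incline is zero: mg sin 34° = μ mg cos 34°.
So μ = tan 34° = 0.5592 / 0.8290 = 0.6745.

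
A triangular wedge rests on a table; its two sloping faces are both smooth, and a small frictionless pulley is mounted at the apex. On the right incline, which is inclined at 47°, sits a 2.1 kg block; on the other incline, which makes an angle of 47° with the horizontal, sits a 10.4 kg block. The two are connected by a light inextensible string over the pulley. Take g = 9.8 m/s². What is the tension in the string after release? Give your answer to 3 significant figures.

Resolve each weight along its own incline: the 2.1 kg mass has component 2.1 × 9.8 × sin 47° = 15.051 N down its slope, and the 10.4 kg mass has 10.4 × 9.8 × sin 47° = 74.540 N down its slope.
The 10.4 kg side's 74.540 N exceeds the other side's 15.051 N, so that mass slides down and the 2.1 kg mass slides up. Taking that direction as positive, Newton's second law for the whole system gives 74.540 − 15.051 = (2.1 + 10.4) a, so a = 59.489 / 12.5 = 4.7591 m/s².
For the 2.1 kg mass (up-slope positive): T − 15.051 = 2.1 × 4.7591, so T = 25.045 N.

25.0 N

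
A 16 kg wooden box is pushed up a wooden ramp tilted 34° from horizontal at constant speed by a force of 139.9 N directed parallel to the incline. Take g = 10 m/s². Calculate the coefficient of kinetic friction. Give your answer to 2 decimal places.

At constant speed ΣF = 0 along the incline. The applied 139.9 N acts up the slope; the weight component mg sin 34° = 89.471 N and kinetic friction μN both act down the slope.
So 139.9 = 89.471 + μ × 132.646, giving μ = (139.9 − 89.471) / 132.646 = 0.3802.

0.38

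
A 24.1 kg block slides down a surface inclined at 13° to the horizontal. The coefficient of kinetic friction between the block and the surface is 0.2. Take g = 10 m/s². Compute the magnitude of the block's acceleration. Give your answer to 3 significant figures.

Resolving the weight along the incline: the component pulling the block down the slope is mg sin 13° = 24.1 × 10 × 0.2250 = 54.225 N, and the normal force is N = mg cos 13° = 24.1 × 10 × 0.9744 = 234.830 N.
Kinetic friction acts up the slope with magnitude f = μN = 0.2 × 234.830 = 46.966 N.
Net force along the incline is 54.225 − 46.966 = 7.259 N, so a = 7.259 / 24.1 = 0.3012 m/s².

0.301 m/s²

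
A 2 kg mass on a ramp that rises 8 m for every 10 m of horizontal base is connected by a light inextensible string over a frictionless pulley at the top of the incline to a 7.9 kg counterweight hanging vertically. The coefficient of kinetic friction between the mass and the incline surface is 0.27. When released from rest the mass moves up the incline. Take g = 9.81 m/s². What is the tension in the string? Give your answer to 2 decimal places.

28.74 N

For the mass on the incline: the weight component along the slope is m₁g sin 38.66° = 2 × 9.81 × 0.6247 = 12.257 N and the normal force is N = m₁g cos 38.66° = 15.321 N.
Kinetic friction opposes the mass's motion up the incline: f = μN = 0.27 × 15.321 = 4.137 N acting down the slope.
Newton's second law for the mass (up-slope positive): T − 12.257 − 4.137 = 2 a. For the hanging counterweight (downward positive): 7.9 × 9.81 − T = 7.9 a.
Adding the two equations eliminates T: 61.105 = 9.9 a, so a = 6.1722 m/s².
Then from the hanging counterweight's equation, T = 7.9 × (9.81 − 6.1722) = 28.739 N.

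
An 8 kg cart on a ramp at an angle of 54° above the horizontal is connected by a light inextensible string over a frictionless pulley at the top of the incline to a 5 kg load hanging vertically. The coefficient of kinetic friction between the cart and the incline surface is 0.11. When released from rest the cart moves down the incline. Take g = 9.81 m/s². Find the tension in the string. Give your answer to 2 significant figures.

For the cart on the incline: the weight component along the slope is m₁g sin 54° = 8 × 9.81 × 0.8090 = 63.490 N and the normal force is N = m₁g cos 54° = 46.129 N.
Kinetic friction opposes the cart's motion down the incline: f = μN = 0.11 × 46.129 = 5.074 N acting up the slope.
Newton's second law for the cart (down-slope positive): 63.490 − 5.074 − T = 8 a. For the hanging load (upward positive): T − 5 × 9.81 = 5 a.
Adding the two equations eliminates T: 9.366 = 13 a, so a = 0.7205 m/s².
Then from the hanging load's equation, T = 5 × (9.81 + 0.7205) = 52.653 N.

53 N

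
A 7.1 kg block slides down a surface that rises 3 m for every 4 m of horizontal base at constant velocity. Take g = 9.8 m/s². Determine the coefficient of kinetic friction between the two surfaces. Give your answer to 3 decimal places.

At constant velocity the net force along the incline is zero: mg sin 36.87° = μ mg cos 36.87°.
So μ = tan 36.87° = 0.6000 / 0.8000 = 0.7500.

0.750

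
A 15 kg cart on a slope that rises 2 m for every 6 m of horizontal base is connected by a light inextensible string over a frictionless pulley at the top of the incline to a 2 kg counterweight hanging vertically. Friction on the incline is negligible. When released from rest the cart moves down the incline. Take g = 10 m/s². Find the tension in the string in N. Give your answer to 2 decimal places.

23.23 N

For the cart on the incline: the weight component along the slope is m₁g sin 18.43° = 15 × 10 × 0.3162 = 47.430 N and the normal force is N = m₁g cos 18.43° = 142.302 N.
Newton's second law for the cart (down-slope positive): 47.430 − T = 15 a. For the hanging counterweight (upward positive): T − 2 × 10 = 2 a.
Adding the two equations eliminates T: 27.430 = 17 a, so a = 1.6135 m/s².
Then from the hanging counterweight's equation, T = 2 × (10 + 1.6135) = 23.227 N.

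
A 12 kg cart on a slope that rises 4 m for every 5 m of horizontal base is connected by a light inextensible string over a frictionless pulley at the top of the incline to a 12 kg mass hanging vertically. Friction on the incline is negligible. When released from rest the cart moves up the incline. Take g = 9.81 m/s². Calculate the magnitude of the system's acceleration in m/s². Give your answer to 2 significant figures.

For the cart on the incline: the weight component along the slope is m₁g sin 38.66° = 12 × 9.81 × 0.6247 = 73.540 N and the normal force is N = m₁g cos 38.66° = 91.924 N.
Newton's second law for the cart (up-slope positive): T − 73.540 = 12 a. For the hanging mass (downward positive): 12 × 9.81 − T = 12 a.
Adding the two equations eliminates T: 44.180 = 24 a, so a = 1.8408 m/s².

1.8 m/s²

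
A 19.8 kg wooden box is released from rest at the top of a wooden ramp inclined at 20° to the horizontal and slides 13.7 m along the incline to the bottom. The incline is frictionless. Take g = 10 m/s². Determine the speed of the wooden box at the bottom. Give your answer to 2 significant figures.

9.7 m/s

The weight component along the incline is mg sin 20° = 67.720 N and the normal force is N = mg cos 20° = 186.059 N.
With no friction, a = g sin 20° = 3.4202 m/s².
Starting from rest over a distance of 13.7 m, v² = 2aL = 2 × 3.4202 × 13.7 = 93.7135, so v = 9.6806 m/s.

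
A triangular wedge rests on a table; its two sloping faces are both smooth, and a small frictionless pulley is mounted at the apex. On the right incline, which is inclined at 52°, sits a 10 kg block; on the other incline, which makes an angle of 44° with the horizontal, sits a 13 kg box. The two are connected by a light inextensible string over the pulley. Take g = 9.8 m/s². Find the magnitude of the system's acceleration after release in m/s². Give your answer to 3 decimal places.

0.490 m/s²

Resolve each weight along its own incline: the 10 kg mass has component 10 × 9.8 × sin 52° = 77.225 N down its slope, and the 13 kg mass has 13 × 9.8 × sin 44° = 88.499 N down its slope.
The 13 kg side's 88.499 N exceeds the other side's 77.225 N, so that mass slides down and the 10 kg mass slides up. Taking that direction as positive, Newton's second law for the whole system gives 88.499 − 77.225 = (10 + 13) a, so a = 11.274 / 23 = 0.4902 m/s².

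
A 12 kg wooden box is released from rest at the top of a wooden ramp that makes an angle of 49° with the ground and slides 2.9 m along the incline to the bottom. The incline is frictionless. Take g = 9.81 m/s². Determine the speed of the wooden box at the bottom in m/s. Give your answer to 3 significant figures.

6.55 m/s

The weight component along the incline is mg sin 49° = 88.844 N and the normal force is N = mg cos 49° = 77.231 N.
With no friction, a = g sin 49° = 7.4037 m/s².
Starting from rest over a distance of 2.9 m, v² = 2aL = 2 × 7.4037 × 2.9 = 42.9415, so v = 6.5530 m/s.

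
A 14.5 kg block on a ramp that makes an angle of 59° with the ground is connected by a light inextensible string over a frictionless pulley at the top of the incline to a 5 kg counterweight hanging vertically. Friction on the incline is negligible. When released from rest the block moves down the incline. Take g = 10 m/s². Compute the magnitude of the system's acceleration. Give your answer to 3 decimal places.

3.810 m/s²

For the block on the incline: the weight component along the slope is m₁g sin 59° = 14.5 × 10 × 0.8572 = 124.294 N and the normal force is N = m₁g cos 59° = 74.681 N.
Newton's second law for the block (down-slope positive): 124.294 − T = 14.5 a. For the hanging counterweight (upward positive): T − 5 × 10 = 5 a.
Adding the two equations eliminates T: 74.294 = 19.5 a, so a = 3.8099 m/s².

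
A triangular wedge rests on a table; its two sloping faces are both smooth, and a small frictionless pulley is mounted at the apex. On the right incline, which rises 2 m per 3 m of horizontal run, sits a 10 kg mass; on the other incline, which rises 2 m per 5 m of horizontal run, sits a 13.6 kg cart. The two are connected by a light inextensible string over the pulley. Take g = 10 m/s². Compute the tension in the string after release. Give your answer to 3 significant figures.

53.4 N

Resolve each weight along its own incline: the 10 kg mass has component 10 × 10 × sin 33.69° = 55.470 N down its slope, and the 13.6 kg mass has 13.6 × 10 × sin 21.80° = 50.509 N down its slope.
The 10 kg side's 55.470 N exceeds the other side's 50.509 N, so that mass slides down and the 13.6 kg mass slides up. Taking that direction as positive, Newton's second law for the whole system gives 55.470 − 50.509 = (10 + 13.6) a, so a = 4.961 / 23.6 = 0.2102 m/s².
For the 13.6 kg mass (up-slope positive): T − 50.509 = 13.6 × 0.2102, so T = 53.368 N.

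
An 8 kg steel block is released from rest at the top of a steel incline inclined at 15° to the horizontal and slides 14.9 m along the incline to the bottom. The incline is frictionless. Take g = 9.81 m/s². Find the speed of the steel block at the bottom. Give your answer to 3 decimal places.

The weight component along the incline is mg sin 15° = 20.312 N and the normal force is N = mg cos 15° = 75.806 N.
With no friction, a = g sin 15° = 2.5390 m/s².
Starting from rest over a distance of 14.9 m, v² = 2aL = 2 × 2.5390 × 14.9 = 75.6622, so v = 8.6984 m/s.

8.698 m/s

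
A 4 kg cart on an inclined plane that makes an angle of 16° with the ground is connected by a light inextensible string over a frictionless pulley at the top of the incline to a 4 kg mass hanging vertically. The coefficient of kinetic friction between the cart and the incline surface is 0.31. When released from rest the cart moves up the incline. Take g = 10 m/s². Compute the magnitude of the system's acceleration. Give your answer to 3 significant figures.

For the cart on the incline: the weight component along the slope is m₁g sin 16° = 4 × 10 × 0.2756 = 11.024 N and the normal force is N = m₁g cos 16° = 38.450 N.
Kinetic friction opposes the cart's motion up the incline: f = μN = 0.31 × 38.450 = 11.920 N acting down the slope.
Newton's second law for the cart (up-slope positive): T − 11.024 − 11.920 = 4 a. For the hanging mass (downward positive): 4 × 10 − T = 4 a.
Adding the two equations eliminates T: 17.056 = 8 a, so a = 2.1320 m/s².

2.13 m/s²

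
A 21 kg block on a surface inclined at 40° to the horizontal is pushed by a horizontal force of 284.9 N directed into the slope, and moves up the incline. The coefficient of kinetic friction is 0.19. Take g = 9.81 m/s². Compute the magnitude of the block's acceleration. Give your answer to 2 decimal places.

The horizontal push has components F cos 40° = 284.9 × 0.7660 = 218.233 N up the incline and F sin 40° = 284.9 × 0.6428 = 183.134 N pressing into the surface.
The normal force is therefore N = mg cos 40° + F sin 40° = 157.804 + 183.134 = 340.938 N, and kinetic friction down the slope is μN = 0.19 × 340.938 = 64.778 N.
Along the incline: F cos 40° − mg sin 40° − μN = ma, so 218.233 − 132.423 − 64.778 = 21 a, giving a = 1.0015 m/s².

1.00 m/s²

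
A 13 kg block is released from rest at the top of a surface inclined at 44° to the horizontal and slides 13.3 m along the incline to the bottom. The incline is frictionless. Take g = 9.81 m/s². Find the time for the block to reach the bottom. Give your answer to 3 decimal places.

1.976 s

The weight component along the incline is mg sin 44° = 88.590 N and the normal force is N = mg cos 44° = 91.737 N.
With no friction, a = g sin 44° = 6.8146 m/s².
Starting from rest, L = ½at², so t = √(2L/a) = √(2 × 13.3 / 6.8146) = 1.9757 s.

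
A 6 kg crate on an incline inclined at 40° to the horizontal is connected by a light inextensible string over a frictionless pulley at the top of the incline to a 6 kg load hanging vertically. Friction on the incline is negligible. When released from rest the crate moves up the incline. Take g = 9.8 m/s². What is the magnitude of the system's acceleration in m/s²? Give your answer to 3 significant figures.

1.75 m/s²

For the crate on the incline: the weight component along the slope is m₁g sin 40° = 6 × 9.8 × 0.6428 = 37.797 N and the normal force is N = m₁g cos 40° = 45.043 N.
Newton's second law for the crate (up-slope positive): T − 37.797 = 6 a. For the hanging load (downward positive): 6 × 9.8 − T = 6 a.
Adding the two equations eliminates T: 21.003 = 12 a, so a = 1.7503 m/s².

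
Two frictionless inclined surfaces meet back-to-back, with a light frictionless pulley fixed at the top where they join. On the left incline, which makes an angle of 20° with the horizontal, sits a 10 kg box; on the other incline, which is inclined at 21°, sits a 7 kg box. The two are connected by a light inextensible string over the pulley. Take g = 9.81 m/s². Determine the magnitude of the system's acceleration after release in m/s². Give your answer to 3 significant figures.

Resolve each weight along its own incline: the 10 kg mass has component 10 × 9.81 × sin 20° = 33.552 N down its slope, and the 7 kg mass has 7 × 9.81 × sin 21° = 24.609 N down its slope.
The 10 kg side's 33.552 N exceeds the other side's 24.609 N, so that mass slides down and the 7 kg mass slides up. Taking that direction as positive, Newton's second law for the whole system gives 33.552 − 24.609 = (10 + 7) a, so a = 8.943 / 17 = 0.5261 m/s².

0.526 m/s²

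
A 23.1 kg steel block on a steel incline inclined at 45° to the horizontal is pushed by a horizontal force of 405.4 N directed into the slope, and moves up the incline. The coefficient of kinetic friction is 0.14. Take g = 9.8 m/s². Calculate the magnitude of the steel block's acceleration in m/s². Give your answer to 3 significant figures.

2.77 m/s²

The horizontal push has components F cos 45° = 405.4 × 0.7071 = 286.658 N up the incline and F sin 45° = 405.4 × 0.7071 = 286.658 N pressing into the surface.
The normal force is therefore N = mg cos 45° + F sin 45° = 160.073 + 286.658 = 446.731 N, and kinetic friction down the slope is μN = 0.14 × 446.731 = 62.542 N.
Along the incline: F cos 45° − mg sin 45° − μN = ma, so 286.658 − 160.073 − 62.542 = 23.1 a, giving a = 2.7724 m/s².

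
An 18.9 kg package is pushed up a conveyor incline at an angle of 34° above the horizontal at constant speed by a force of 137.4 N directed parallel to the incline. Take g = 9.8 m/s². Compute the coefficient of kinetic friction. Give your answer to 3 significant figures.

At constant speed ΣF = 0 along the incline. The applied 137.4 N acts up the slope; the weight component mg sin 34° = 103.574 N and kinetic friction μN both act down the slope.
So 137.4 = 103.574 + μ × 153.554, giving μ = (137.4 − 103.574) / 153.554 = 0.2203.

0.220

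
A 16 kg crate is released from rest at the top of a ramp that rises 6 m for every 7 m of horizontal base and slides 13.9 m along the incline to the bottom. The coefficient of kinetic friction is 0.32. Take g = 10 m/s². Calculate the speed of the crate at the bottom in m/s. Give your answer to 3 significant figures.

The weight component along the incline is mg sin 40.60° = 104.127 N and the normal force is N = mg cos 40.60° = 121.481 N.
Friction up the slope is f = μN = 0.32 × 121.481 = 38.874 N, so the net downslope force is 104.127 − 38.874 = 65.253 N and a = 65.253 / 16 = 4.0783 m/s².
Starting from rest over a distance of 13.9 m, v² = 2aL = 2 × 4.0783 × 13.9 = 113.3767, so v = 10.6478 m/s.

10.6 m/s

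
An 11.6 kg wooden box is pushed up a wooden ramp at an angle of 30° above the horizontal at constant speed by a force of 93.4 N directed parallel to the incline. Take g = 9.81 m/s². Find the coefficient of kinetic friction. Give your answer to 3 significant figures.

0.370

At constant speed ΣF = 0 along the incline. The applied 93.4 N acts up the slope; the weight component mg sin 30° = 56.898 N and kinetic friction μN both act down the slope.
So 93.4 = 56.898 + μ × 98.550, giving μ = (93.4 − 56.898) / 98.550 = 0.3704.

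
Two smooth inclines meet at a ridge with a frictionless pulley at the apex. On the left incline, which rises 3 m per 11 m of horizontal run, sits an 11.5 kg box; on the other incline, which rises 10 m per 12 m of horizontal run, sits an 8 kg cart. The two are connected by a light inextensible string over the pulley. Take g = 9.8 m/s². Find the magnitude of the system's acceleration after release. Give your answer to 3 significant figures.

Resolve each weight along its own incline: the 11.5 kg mass has component 11.5 × 9.8 × sin 15.26° = 29.653 N down its slope, and the 8 kg mass has 8 × 9.8 × sin 39.81° = 50.190 N down its slope.
The 8 kg side's 50.190 N exceeds the other side's 29.653 N, so that mass slides down and the 11.5 kg mass slides up. Taking that direction as positive, Newton's second law for the whole system gives 50.190 − 29.653 = (11.5 + 8) a, so a = 20.537 / 19.5 = 1.0532 m/s².

1.05 m/s²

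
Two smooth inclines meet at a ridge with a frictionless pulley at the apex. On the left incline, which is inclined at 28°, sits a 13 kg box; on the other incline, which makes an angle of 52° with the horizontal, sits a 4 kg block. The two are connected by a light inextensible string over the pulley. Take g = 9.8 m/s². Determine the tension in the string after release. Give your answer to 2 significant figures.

38 N

Resolve each weight along its own incline: the 13 kg mass has component 13 × 9.8 × sin 28° = 59.811 N down its slope, and the 4 kg mass has 4 × 9.8 × sin 52° = 30.890 N down its slope.
The 13 kg side's 59.811 N exceeds the other side's 30.890 N, so that mass slides down and the 4 kg mass slides up. Taking that direction as positive, Newton's second law for the whole system gives 59.811 − 30.890 = (13 + 4) a, so a = 28.921 / 17 = 1.7012 m/s².
For the 4 kg mass (up-slope positive): T − 30.890 = 4 × 1.7012, so T = 37.695 N.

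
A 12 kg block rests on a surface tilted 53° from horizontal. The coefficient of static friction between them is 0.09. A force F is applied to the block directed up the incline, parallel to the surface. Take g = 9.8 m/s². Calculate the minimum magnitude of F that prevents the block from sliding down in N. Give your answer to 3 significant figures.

The normal force is N = mg cos 53° = 70.773 N. With F at its minimum the block is on the verge of sliding down, so static friction is at its maximum μ_s N = 0.09 × 70.773 = 6.370 N and acts up the slope.
Equilibrium along the incline: F + μ_s N = mg sin 53°, so F = 93.920 − 6.370 = 87.550 N.

87.5 N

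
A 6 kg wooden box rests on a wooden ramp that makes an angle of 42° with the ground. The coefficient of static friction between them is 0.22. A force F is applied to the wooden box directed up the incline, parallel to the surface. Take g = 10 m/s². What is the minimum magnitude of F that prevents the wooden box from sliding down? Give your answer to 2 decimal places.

30.34 N

The normal force is N = mg cos 42° = 44.589 N. With F at its minimum the wooden box is on the verge of sliding down, so static friction is at its maximum μ_s N = 0.22 × 44.589 = 9.810 N and acts up the slope.
Equilibrium along the incline: F + μ_s N = mg sin 42°, so F = 40.148 − 9.810 = 30.338 N.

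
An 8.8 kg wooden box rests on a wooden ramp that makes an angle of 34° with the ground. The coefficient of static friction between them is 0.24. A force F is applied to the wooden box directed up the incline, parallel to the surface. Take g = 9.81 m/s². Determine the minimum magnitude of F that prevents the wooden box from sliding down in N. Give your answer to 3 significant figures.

The normal force is N = mg cos 34° = 71.569 N. With F at its minimum the wooden box is on the verge of sliding down, so static friction is at its maximum μ_s N = 0.24 × 71.569 = 17.177 N and acts up the slope.
Equilibrium along the incline: F + μ_s N = mg sin 34°, so F = 48.274 − 17.177 = 31.097 N.

31.1 N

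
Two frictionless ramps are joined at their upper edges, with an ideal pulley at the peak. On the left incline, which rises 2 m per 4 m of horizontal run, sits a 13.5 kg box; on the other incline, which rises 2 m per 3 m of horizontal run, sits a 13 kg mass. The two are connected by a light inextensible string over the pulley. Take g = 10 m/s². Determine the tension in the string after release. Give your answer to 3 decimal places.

66.353 N

Resolve each weight along its own incline: the 13.5 kg mass has component 13.5 × 10 × sin 26.57° = 60.374 N down its slope, and the 13 kg mass has 13 × 10 × sin 33.69° = 72.111 N down its slope.
The 13 kg side's 72.111 N exceeds the other side's 60.374 N, so that mass slides down and the 13.5 kg mass slides up. Taking that direction as positive, Newton's second law for the whole system gives 72.111 − 60.374 = (13.5 + 13) a, so a = 11.737 / 26.5 = 0.4429 m/s².
For the 13.5 kg mass (up-slope positive): T − 60.374 = 13.5 × 0.4429, so T = 66.353 N.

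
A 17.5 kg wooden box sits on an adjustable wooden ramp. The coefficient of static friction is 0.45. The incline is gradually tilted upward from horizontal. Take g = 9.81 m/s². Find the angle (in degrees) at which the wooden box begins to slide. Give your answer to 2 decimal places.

24.23°

At the threshold of sliding, static friction is at its maximum μ_s N and exactly balances the weight component along the incline: mg sin θ = μ_s mg cos θ.
Hence tan θ = μ_s = 0.45, so θ = arctan(0.45) = 24.2277°.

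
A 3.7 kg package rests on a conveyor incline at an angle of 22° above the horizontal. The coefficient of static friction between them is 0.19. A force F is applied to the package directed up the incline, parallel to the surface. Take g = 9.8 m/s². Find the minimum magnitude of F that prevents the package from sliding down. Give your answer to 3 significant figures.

The normal force is N = mg cos 22° = 33.620 N. With F at its minimum the package is on the verge of sliding down, so static friction is at its maximum μ_s N = 0.19 × 33.620 = 6.388 N and acts up the slope.
Equilibrium along the incline: F + μ_s N = mg sin 22°, so F = 13.583 − 6.388 = 7.195 N.

7.20 N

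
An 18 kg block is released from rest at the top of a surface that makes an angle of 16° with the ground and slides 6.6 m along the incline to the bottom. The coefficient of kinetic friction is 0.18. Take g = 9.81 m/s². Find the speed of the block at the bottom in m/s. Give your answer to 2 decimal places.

3.65 m/s

The weight component along the incline is mg sin 16° = 48.672 N and the normal force is N = mg cos 16° = 169.740 N.
Friction up the slope is f = μN = 0.18 × 169.740 = 30.553 N, so the net downslope force is 48.672 − 30.553 = 18.119 N and a = 18.119 / 18 = 1.0066 m/s².
Starting from rest over a distance of 6.6 m, v² = 2aL = 2 × 1.0066 × 6.6 = 13.2871, so v = 3.6451 m/s.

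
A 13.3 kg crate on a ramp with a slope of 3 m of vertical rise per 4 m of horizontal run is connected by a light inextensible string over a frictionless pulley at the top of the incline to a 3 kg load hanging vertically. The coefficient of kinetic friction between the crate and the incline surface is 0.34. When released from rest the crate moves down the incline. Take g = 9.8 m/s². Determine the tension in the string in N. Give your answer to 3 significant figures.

31.9 N

For the crate on the incline: the weight component along the slope is m₁g sin 36.87° = 13.3 × 9.8 × 0.6000 = 78.204 N and the normal force is N = m₁g cos 36.87° = 104.272 N.
Kinetic friction opposes the crate's motion down the incline: f = μN = 0.34 × 104.272 = 35.452 N acting up the slope.
Newton's second law for the crate (down-slope positive): 78.204 − 35.452 − T = 13.3 a. For the hanging load (upward positive): T − 3 × 9.8 = 3 a.
Adding the two equations eliminates T: 13.352 = 16.3 a, so a = 0.8191 m/s².
Then from the hanging load's equation, T = 3 × (9.8 + 0.8191) = 31.857 N.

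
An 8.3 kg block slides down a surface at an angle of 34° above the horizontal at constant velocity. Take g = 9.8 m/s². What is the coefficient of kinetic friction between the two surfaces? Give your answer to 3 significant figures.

0.675

At constant velocity the net force along the incline is zero: mg sin 34° = μ mg cos 34°.
So μ = tan 34° = 0.5592 / 0.8290 = 0.6745.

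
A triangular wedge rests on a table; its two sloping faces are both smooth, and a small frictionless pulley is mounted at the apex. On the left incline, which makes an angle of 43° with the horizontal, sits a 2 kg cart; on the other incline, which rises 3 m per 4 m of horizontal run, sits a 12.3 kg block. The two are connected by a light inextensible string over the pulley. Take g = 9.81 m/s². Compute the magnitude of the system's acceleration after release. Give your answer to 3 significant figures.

4.13 m/s²

Resolve each weight along its own incline: the 2 kg mass has component 2 × 9.81 × sin 43° = 13.381 N down its slope, and the 12.3 kg mass has 12.3 × 9.81 × sin 36.87° = 72.398 N down its slope.
The 12.3 kg side's 72.398 N exceeds the other side's 13.381 N, so that mass slides down and the 2 kg mass slides up. Taking that direction as positive, Newton's second law for the whole system gives 72.398 − 13.381 = (2 + 12.3) a, so a = 59.017 / 14.3 = 4.1271 m/s².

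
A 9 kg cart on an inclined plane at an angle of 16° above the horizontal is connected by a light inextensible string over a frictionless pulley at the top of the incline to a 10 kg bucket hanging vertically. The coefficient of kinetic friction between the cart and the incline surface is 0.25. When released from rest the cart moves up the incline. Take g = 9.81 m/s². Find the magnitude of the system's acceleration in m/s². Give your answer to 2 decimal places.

For the cart on the incline: the weight component along the slope is m₁g sin 16° = 9 × 9.81 × 0.2756 = 24.333 N and the normal force is N = m₁g cos 16° = 84.870 N.
Kinetic friction opposes the cart's motion up the incline: f = μN = 0.25 × 84.870 = 21.218 N acting down the slope.
Newton's second law for the cart (up-slope positive): T − 24.333 − 21.218 = 9 a. For the hanging bucket (downward positive): 10 × 9.81 − T = 10 a.
Adding the two equations eliminates T: 52.549 = 19 a, so a = 2.7657 m/s².

2.77 m/s²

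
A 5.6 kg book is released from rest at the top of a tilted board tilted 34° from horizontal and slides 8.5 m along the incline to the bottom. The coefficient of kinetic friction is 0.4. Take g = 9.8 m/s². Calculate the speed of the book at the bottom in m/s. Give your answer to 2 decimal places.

6.16 m/s

The weight component along the incline is mg sin 34° = 30.689 N and the normal force is N = mg cos 34° = 45.498 N.
Friction up the slope is f = μN = 0.4 × 45.498 = 18.199 N, so the net downslope force is 30.689 − 18.199 = 12.490 N and a = 12.490 / 5.6 = 2.2304 m/s².
Starting from rest over a distance of 8.5 m, v² = 2aL = 2 × 2.2304 × 8.5 = 37.9168, so v = 6.1577 m/s.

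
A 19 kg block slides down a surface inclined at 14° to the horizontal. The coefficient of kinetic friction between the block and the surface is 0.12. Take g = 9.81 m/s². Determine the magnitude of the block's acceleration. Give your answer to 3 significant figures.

Resolving the weight along the incline: the component pulling the block down the slope is mg sin 14° = 19 × 9.81 × 0.2419 = 45.088 N, and the normal force is N = mg cos 14° = 19 × 9.81 × 0.9703 = 180.854 N.
Kinetic friction acts up the slope with magnitude f = μN = 0.12 × 180.854 = 21.702 N.
Net force along the incline is 45.088 − 21.702 = 23.386 N, so a = 23.386 / 19 = 1.2308 m/s².

1.23 m/s²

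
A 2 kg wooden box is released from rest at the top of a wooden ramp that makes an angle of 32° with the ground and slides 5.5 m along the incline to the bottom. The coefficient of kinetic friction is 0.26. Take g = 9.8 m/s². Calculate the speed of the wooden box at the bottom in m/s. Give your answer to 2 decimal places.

The weight component along the incline is mg sin 32° = 10.386 N and the normal force is N = mg cos 32° = 16.622 N.
Friction up the slope is f = μN = 0.26 × 16.622 = 4.322 N, so the net downslope force is 10.386 − 4.322 = 6.064 N and a = 6.064 / 2 = 3.0320 m/s².
Starting from rest over a distance of 5.5 m, v² = 2aL = 2 × 3.0320 × 5.5 = 33.3520, so v = 5.7751 m/s.

5.78 m/s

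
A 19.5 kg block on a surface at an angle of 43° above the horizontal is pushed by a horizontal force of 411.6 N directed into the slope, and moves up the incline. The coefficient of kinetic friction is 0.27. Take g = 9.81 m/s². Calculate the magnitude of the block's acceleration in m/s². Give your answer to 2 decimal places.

The horizontal push has components F cos 43° = 411.6 × 0.7314 = 301.044 N up the incline and F sin 43° = 411.6 × 0.6820 = 280.711 N pressing into the surface.
The normal force is therefore N = mg cos 43° + F sin 43° = 139.913 + 280.711 = 420.624 N, and kinetic friction down the slope is μN = 0.27 × 420.624 = 113.568 N.
Along the incline: F cos 43° − mg sin 43° − μN = ma, so 301.044 − 130.463 − 113.568 = 19.5 a, giving a = 2.9237 m/s².

2.92 m/s²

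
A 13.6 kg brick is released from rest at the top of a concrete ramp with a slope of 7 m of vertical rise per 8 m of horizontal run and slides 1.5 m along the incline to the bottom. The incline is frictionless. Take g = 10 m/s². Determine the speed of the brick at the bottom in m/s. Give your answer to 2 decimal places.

The weight component along the incline is mg sin 41.19° = 89.557 N and the normal force is N = mg cos 41.19° = 102.350 N.
With no friction, a = g sin 41.19° = 6.5850 m/s².
Starting from rest over a distance of 1.5 m, v² = 2aL = 2 × 6.5850 × 1.5 = 19.7550, so v = 4.4447 m/s.

4.44 m/s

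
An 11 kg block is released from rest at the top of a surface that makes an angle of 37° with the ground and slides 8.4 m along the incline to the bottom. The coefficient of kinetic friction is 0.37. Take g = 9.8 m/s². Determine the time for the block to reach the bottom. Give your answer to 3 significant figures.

2.37 s

The weight component along the incline is mg sin 37° = 64.876 N and the normal force is N = mg cos 37° = 86.093 N.
Friction up the slope is f = μN = 0.37 × 86.093 = 31.854 N, so the net downslope force is 64.876 − 31.854 = 33.022 N and a = 33.022 / 11 = 3.0020 m/s².
Starting from rest, L = ½at², so t = √(2L/a) = √(2 × 8.4 / 3.0020) = 2.3656 s.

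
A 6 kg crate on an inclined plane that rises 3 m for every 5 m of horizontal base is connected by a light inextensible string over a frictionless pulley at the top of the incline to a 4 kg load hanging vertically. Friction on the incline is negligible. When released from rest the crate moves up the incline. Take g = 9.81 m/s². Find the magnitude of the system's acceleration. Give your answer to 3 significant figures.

For the crate on the incline: the weight component along the slope is m₁g sin 30.96° = 6 × 9.81 × 0.5145 = 30.283 N and the normal force is N = m₁g cos 30.96° = 50.472 N.
Newton's second law for the crate (up-slope positive): T − 30.283 = 6 a. For the hanging load (downward positive): 4 × 9.81 − T = 4 a.
Adding the two equations eliminates T: 8.957 = 10 a, so a = 0.8957 m/s².

0.896 m/s²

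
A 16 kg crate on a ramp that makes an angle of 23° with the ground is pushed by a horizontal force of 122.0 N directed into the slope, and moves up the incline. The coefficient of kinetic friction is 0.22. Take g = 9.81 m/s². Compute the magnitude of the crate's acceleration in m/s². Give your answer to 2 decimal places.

0.54 m/s²

The horizontal push has components F cos 23° = 122.0 × 0.9205 = 112.301 N up the incline and F sin 23° = 122.0 × 0.3907 = 47.665 N pressing into the surface.
The normal force is therefore N = mg cos 23° + F sin 23° = 144.482 + 47.665 = 192.147 N, and kinetic friction down the slope is μN = 0.22 × 192.147 = 42.272 N.
Along the incline: F cos 23° − mg sin 23° − μN = ma, so 112.301 − 61.324 − 42.272 = 16 a, giving a = 0.5441 m/s².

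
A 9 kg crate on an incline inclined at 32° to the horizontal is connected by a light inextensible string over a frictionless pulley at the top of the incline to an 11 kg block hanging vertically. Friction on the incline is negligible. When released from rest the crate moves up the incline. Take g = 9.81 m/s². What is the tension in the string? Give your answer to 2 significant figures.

74 N

For the crate on the incline: the weight component along the slope is m₁g sin 32° = 9 × 9.81 × 0.5299 = 46.785 N and the normal force is N = m₁g cos 32° = 74.874 N.
Newton's second law for the crate (up-slope positive): T − 46.785 = 9 a. For the hanging block (downward positive): 11 × 9.81 − T = 11 a.
Adding the two equations eliminates T: 61.125 = 20 a, so a = 3.0562 m/s².
Then from the hanging block's equation, T = 11 × (9.81 − 3.0562) = 74.292 N.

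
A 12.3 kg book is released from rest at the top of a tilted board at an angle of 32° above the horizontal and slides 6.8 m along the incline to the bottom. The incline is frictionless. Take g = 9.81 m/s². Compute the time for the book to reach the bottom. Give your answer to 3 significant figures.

1.62 s

The weight component along the incline is mg sin 32° = 63.942 N and the normal force is N = mg cos 32° = 102.328 N.
With no friction, a = g sin 32° = 5.1985 m/s².
Starting from rest, L = ½at², so t = √(2L/a) = √(2 × 6.8 / 5.1985) = 1.6174 s.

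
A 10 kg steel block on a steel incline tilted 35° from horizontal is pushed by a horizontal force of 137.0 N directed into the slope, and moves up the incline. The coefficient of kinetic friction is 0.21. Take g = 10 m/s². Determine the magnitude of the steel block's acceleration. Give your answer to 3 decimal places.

2.116 m/s²

The horizontal push has components F cos 35° = 137.0 × 0.8192 = 112.230 N up the incline and F sin 35° = 137.0 × 0.5736 = 78.583 N pressing into the surface.
The normal force is therefore N = mg cos 35° + F sin 35° = 81.920 + 78.583 = 160.503 N, and kinetic friction down the slope is μN = 0.21 × 160.503 = 33.706 N.
Along the incline: F cos 35° − mg sin 35° − μN = ma, so 112.230 − 57.360 − 33.706 = 10 a, giving a = 2.1164 m/s².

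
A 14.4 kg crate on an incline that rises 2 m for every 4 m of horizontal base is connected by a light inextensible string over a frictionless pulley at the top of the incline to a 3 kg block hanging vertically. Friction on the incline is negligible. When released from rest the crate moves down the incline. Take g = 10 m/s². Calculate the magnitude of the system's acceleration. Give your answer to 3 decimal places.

For the crate on the incline: the weight component along the slope is m₁g sin 26.57° = 14.4 × 10 × 0.4472 = 64.397 N and the normal force is N = m₁g cos 26.57° = 128.798 N.
Newton's second law for the crate (down-slope positive): 64.397 − T = 14.4 a. For the hanging block (upward positive): T − 3 × 10 = 3 a.
Adding the two equations eliminates T: 34.397 = 17.4 a, so a = 1.9768 m/s².

1.977 m/s²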